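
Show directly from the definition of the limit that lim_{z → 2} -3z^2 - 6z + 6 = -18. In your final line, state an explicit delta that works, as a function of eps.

delta = min(1, eps/21)

Let eps > 0. We want delta > 0 such that 0 < |z − 2| < delta implies |(-3z^2 - 6z + 6) + 18| < eps.
(-3z^2 - 6z + 6) + 18 = -3z^2 - 6z + 24 = (z − 2)(-3z - 12).
So |(-3z^2 - 6z + 6) + 18| = |z − 2|·|-3z - 12|.
Require delta ≤ 1. Then |z − 2| < 1 gives |z| < 3, and by the triangle inequality |-3z - 12| ≤ 3·3 + 12 = 21.
Hence |(-3z^2 - 6z + 6) + 18| ≤ 21|z − 2| < eps provided |z − 2| < eps/21.
Take delta = min(1, eps/21). Then 0 < |z − 2| < delta gives both |z − 2| < 1 and |z − 2| < eps/21, so |(-3z^2 - 6z + 6) + 18| < eps.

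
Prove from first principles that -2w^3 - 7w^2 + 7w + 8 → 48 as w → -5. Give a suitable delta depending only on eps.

Fix eps > 0. We want delta > 0 such that 0 < |w + 5| < delta implies |(-2w^3 - 7w^2 + 7w + 8) − 48| < eps.
(-2w^3 - 7w^2 + 7w + 8) − 48 = -2w^3 - 7w^2 + 7w - 40 = (w + 5)(-2w^2 + 3w - 8).
So |(-2w^3 - 7w^2 + 7w + 8) − 48| = |w + 5|·|-2w^2 + 3w - 8|.
Assume first that |w + 5| < 1, so |w| < 6. Then |-2w^2 + 3w - 8| ≤ 2·6^2 + 3·6 + 8 = 98.
Hence |(-2w^3 - 7w^2 + 7w + 8) − 48| ≤ 98|w + 5| < eps provided |w + 5| < eps/98.
Choosing delta = min(1, eps/98) ensures both conditions, hence |(-2w^3 - 7w^2 + 7w + 8) − 48| < eps.

delta = min(1, eps/98)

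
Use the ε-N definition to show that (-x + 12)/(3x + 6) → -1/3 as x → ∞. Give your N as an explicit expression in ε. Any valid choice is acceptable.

N = (14/3)/ε

Fix ε > 0. We seek N > 0 such that x > N implies |(-x + 12)/(3x + 6) + 1/3| < ε.
(-x + 12)/(3x + 6) + 1/3 = (3(-x + 12) − (-1)(3x + 6)) / (3(3x + 6)) = 42/(3(3x + 6)).
For x > 0 we have 3x + 6 > 3x, so |(-x + 12)/(3x + 6) + 1/3| = 42/(3(3x + 6)) < 42/(3·3x) = (14/3)/x.
Thus |(-x + 12)/(3x + 6) + 1/3| < ε whenever x > (14/3)/ε.
Take N = (14/3)/ε. If x > N then |(-x + 12)/(3x + 6) + 1/3| < (14/3)/x < ε.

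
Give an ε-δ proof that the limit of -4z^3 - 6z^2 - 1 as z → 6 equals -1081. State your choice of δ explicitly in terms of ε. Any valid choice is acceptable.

δ = min(1, ε/586)

Let ε > 0. We want δ > 0 such that 0 < |z − 6| < δ implies |(-4z^3 - 6z^2 - 1) + 1081| < ε.
(-4z^3 - 6z^2 - 1) + 1081 = -4z^3 - 6z^2 + 1080 = (z − 6)(-4z^2 - 30z - 180).
So |(-4z^3 - 6z^2 - 1) + 1081| = |z − 6|·|-4z^2 - 30z - 180|.
Require δ ≤ 1. Then |z − 6| < 1 gives |z| < 7, and by the triangle inequality |-4z^2 - 30z - 180| ≤ 4·7^2 + 30·7 + 180 = 586.
Hence |(-4z^3 - 6z^2 - 1) + 1081| ≤ 586|z − 6| < ε provided |z − 6| < ε/586.
Take δ = min(1, ε/586). Then 0 < |z − 6| < δ gives both |z − 6| < 1 and |z − 6| < ε/586, so |(-4z^3 - 6z^2 - 1) + 1081| < ε.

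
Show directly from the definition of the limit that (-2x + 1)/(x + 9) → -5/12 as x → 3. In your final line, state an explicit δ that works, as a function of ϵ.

Suppose ϵ > 0. We want δ > 0 with 0 < |x − 3| < δ ⇒ |(-2x + 1)/(x + 9) + 5/12| < ϵ.
Combining over a common denominator, (-2x + 1)/(x + 9) + 5/12 = [(-2x + 1)·12 − (-5)·(x + 9)] / [12·(x + 9)] = -19(x − 3) / (12(x + 9)).
So |(-2x + 1)/(x + 9) + 5/12| = 19|x − 3| / (12·|x + 9|).
Restrict δ ≤ 6. Then |x − 3| < 6 gives |x + 9| = |(x − 3) + 12| ≥ 12 − 6 = 6.
Hence |(-2x + 1)/(x + 9) + 5/12| < 19|x − 3|/(12·6) = (19/72)|x − 3|, which is < ϵ once |x − 3| < (72/19)ϵ.
Take δ = min(6, (72/19)ϵ). Then 0 < |x − 3| < δ forces both bounds, so |(-2x + 1)/(x + 9) + 5/12| < ϵ.

δ = min(6, (72/19)ϵ)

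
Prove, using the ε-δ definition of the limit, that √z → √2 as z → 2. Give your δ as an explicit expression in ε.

δ = min(2, √2·ε)

Suppose ε > 0. We want δ > 0 such that 0 < |z − 2| < δ implies |√z − √2| < ε.
Multiplying by the conjugate, |√z − √2| = |z − 2|/(√z + √2).
Restrict δ ≤ 2 so that |z − 2| < 2 forces z > 0, and then √z + √2 > √2.
Hence |√z − √2| < |z − 2|/√2, which is < ε once |z − 2| < √2·ε.
Take δ = min(2, √2·ε). If 0 < |z − 2| < δ then z > 0 and |√z − √2| < |z − 2|/√2 < ε.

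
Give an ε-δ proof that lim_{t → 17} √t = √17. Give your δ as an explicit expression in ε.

Fix ε > 0. We want δ > 0 such that 0 < |t − 17| < δ implies |√t − √17| < ε.
Rationalise: √t − √17 = (t − 17)/(√t + √17), so |√t − √17| = |t − 17|/(√t + √17).
Restrict δ ≤ 17 so that |t − 17| < 17 forces t > 0, and then √t + √17 > √17.
Hence |√t − √17| < |t − 17|/√17, which is < ε once |t − 17| < √17·ε.
Take δ = min(17, √17·ε). If 0 < |t − 17| < δ then t > 0 and |√t − √17| < |t − 17|/√17 < ε.

δ = min(17, √17·ε)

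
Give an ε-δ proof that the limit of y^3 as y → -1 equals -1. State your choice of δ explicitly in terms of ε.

δ = min(1, ε/7)

Fix ε > 0. We seek δ > 0 with 0 < |y + 1| < δ ⇒ |y^3 + 1| < ε.
Factor: y^3 + 1 = (y + 1)(y^2 - y + 1), so |y^3 + 1| = |y + 1|·|y^2 - y + 1|.
Impose δ ≤ 1 so that |y| < 2; then |y^2 - y + 1| ≤ 7.
Hence |y^3 + 1| ≤ 7|y + 1|, which is < ε once |y + 1| < ε/7.
Take δ = min(1, ε/7). If 0 < |y + 1| < δ then both bounds hold and |y^3 + 1| ≤ 7|y + 1| < 7·(ε/7) = ε.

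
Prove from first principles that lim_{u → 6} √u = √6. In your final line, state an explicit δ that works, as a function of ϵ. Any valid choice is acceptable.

δ = min(6, √6·ϵ)

Let ϵ > 0 be given. We want δ > 0 such that 0 < |u − 6| < δ implies |√u − √6| < ϵ.
Multiplying by the conjugate, |√u − √6| = |u − 6|/(√u + √6).
Restrict δ ≤ 6 so that |u − 6| < 6 forces u > 0, and then √u + √6 > √6.
Hence |√u − √6| < |u − 6|/√6, which is < ϵ once |u − 6| < √6·ϵ.
Take δ = min(6, √6·ϵ). If 0 < |u − 6| < δ then u > 0 and |√u − √6| < |u − 6|/√6 < ϵ.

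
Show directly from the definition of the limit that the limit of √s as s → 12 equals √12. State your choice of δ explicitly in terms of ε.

Suppose ε > 0. We want δ > 0 such that 0 < |s − 12| < δ implies |√s − √12| < ε.
Multiplying by the conjugate, |√s − √12| = |s − 12|/(√s + √12).
Restrict δ ≤ 12 so that |s − 12| < 12 forces s > 0, and then √s + √12 > √12.
Hence |√s − √12| < |s − 12|/√12, which is < ε once |s − 12| < √12·ε.
Take δ = min(12, √12·ε). If 0 < |s − 12| < δ then s > 0 and |√s − √12| < |s − 12|/√12 < ε.

δ = min(12, √12·ε)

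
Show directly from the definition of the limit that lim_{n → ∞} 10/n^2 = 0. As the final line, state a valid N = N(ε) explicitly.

N = (10/ε)^{1/2}

Let ε > 0. For n ≥ 1, |10/n^2 − 0| = 10/n^2.
10/n^2 < ε ⇔ n^2 > 10/ε ⇔ n > (10/ε)^{1/2}.
Take N = (10/ε)^{1/2}. Then n > N implies 10/n^2 < ε.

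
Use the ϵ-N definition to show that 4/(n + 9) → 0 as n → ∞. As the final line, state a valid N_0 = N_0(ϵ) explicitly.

Let ϵ > 0 be given. For n ≥ 1, |4/(n + 9) − 0| = 4/(n + 9) ≤ 4/n.
We need 4/n < ϵ, i.e. n > 4/ϵ.
Take N_0 = 4/ϵ. If n > N_0 then |4/(n + 9)| ≤ 4/n < ϵ.

N_0 = 4/ϵ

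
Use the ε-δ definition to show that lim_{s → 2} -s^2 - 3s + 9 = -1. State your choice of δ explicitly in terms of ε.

δ = min(1, ε/8)

Fix ε > 0. We want δ > 0 such that 0 < |s − 2| < δ implies |(-s^2 - 3s + 9) + 1| < ε.
(-s^2 - 3s + 9) + 1 = -s^2 - 3s + 10 = (s − 2)(-s - 5).
So |(-s^2 - 3s + 9) + 1| = |s − 2|·|-s - 5|.
Require δ ≤ 1. Then |s − 2| < 1 gives |s| < 3, and by the triangle inequality |-s - 5| ≤ 3 + 5 = 8.
Hence |(-s^2 - 3s + 9) + 1| ≤ 8|s − 2| < ε provided |s − 2| < ε/8.
Take δ = min(1, ε/8). Then 0 < |s − 2| < δ gives both |s − 2| < 1 and |s − 2| < ε/8, so |(-s^2 - 3s + 9) + 1| < ε.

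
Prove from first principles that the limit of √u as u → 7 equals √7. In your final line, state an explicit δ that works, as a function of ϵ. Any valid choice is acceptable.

δ = min(7, √7·ϵ)

Let ϵ > 0. We want δ > 0 such that 0 < |u − 7| < δ implies |√u − √7| < ϵ.
Multiplying by the conjugate, |√u − √7| = |u − 7|/(√u + √7).
Restrict δ ≤ 7 so that |u − 7| < 7 forces u > 0, and then √u + √7 > √7.
Hence |√u − √7| < |u − 7|/√7, which is < ϵ once |u − 7| < √7·ϵ.
Take δ = min(7, √7·ϵ). If 0 < |u − 7| < δ then u > 0 and |√u − √7| < |u − 7|/√7 < ϵ.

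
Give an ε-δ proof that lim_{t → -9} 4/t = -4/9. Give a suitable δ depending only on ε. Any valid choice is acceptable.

Fix ε > 0. We seek δ > 0 such that 0 < |t + 9| < δ implies |4/t + 4/9| < ε.
|4/t + 4/9| = 4·|-9 − t|/(9·|t|) = 4|t + 9|/(9|t|).
Restrict δ ≤ 9/2. Then |t + 9| < 9/2 gives |t| > 9/2, so 9|t| > 81/2.
Then |4/t + 4/9| < 4|t + 9|/(81/2), which is < ε when |t + 9| < (81/8)ε.
Take δ = min(9/2, (81/8)ε). Then 0 < |t + 9| < δ gives both |t + 9| < 9/2 and |t + 9| < (81/8)ε, so |4/t + 4/9| < ε.

δ = min(9/2, (81/8)ε)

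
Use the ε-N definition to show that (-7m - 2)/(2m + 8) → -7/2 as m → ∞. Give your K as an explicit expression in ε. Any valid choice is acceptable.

K = 13/ε

Suppose ε > 0. For m ≥ 1, |(-7m - 2)/(2m + 8) + 7/2| = |52|/(2(2m + 8)) = 52/(2(2m + 8)).
Since 2m + 8 ≥ 2m for m ≥ 1, this is ≤ 52/(2·2m) = 13/m.
So |(-7m - 2)/(2m + 8) + 7/2| < ε whenever m > 13/ε.
Take K = 13/ε. If m > K then |(-7m - 2)/(2m + 8) + 7/2| ≤ 13/m < ε.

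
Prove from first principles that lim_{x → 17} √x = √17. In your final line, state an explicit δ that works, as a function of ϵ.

Let ϵ > 0 be given. We want δ > 0 such that 0 < |x − 17| < δ implies |√x − √17| < ϵ.
Rationalise: √x − √17 = (x − 17)/(√x + √17), so |√x − √17| = |x − 17|/(√x + √17).
Restrict δ ≤ 17 so that |x − 17| < 17 forces x > 0, and then √x + √17 > √17.
Hence |√x − √17| < |x − 17|/√17, which is < ϵ once |x − 17| < √17·ϵ.
Take δ = min(17, √17·ϵ). If 0 < |x − 17| < δ then x > 0 and |√x − √17| < |x − 17|/√17 < ϵ.

δ = min(17, √17·ϵ)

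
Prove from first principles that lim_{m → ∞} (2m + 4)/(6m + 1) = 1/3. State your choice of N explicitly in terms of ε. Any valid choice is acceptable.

Suppose ε > 0. For m ≥ 1, |(2m + 4)/(6m + 1) − (1/3)| = |22|/(6(6m + 1)) = 22/(6(6m + 1)).
Since 6m + 1 ≥ 6m for m ≥ 1, this is ≤ 22/(6·6m) = (11/18)/m.
So |(2m + 4)/(6m + 1) − (1/3)| < ε whenever m > (11/18)/ε.
Take N = (11/18)/ε. If m > N then |(2m + 4)/(6m + 1) − (1/3)| ≤ (11/18)/m < ε.

N = (11/18)/ε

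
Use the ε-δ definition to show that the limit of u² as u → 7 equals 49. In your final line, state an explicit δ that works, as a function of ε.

δ = min(1, ε/15)

Fix ε > 0. We seek δ > 0 with 0 < |u − 7| < δ ⇒ |u² − 49| < ε.
Factor: u² − 49 = (u − 7)(u + 7), so |u² − 49| = |u − 7|·|u + 7|.
Impose δ ≤ 1 so that |u| < 8; then |u + 7| ≤ 15.
Hence |u² − 49| ≤ 15|u − 7|, which is < ε once |u − 7| < ε/15.
Take δ = min(1, ε/15). If 0 < |u − 7| < δ then both bounds hold and |u² − 49| ≤ 15|u − 7| < 15·(ε/15) = ε.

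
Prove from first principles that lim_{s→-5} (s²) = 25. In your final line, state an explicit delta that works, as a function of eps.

delta = min(2, eps/12)

Suppose eps > 0. We seek delta > 0 with 0 < |s + 5| < delta ⇒ |s² − 25| < eps.
Factor: s² − 25 = (s + 5)(s - 5), so |s² − 25| = |s + 5|·|s - 5|.
Impose delta ≤ 2 so that |s| < 7; then |s - 5| ≤ 12.
Hence |s² − 25| ≤ 12|s + 5|, which is < eps once |s + 5| < eps/12.
Take delta = min(2, eps/12). If 0 < |s + 5| < delta then both bounds hold and |s² − 25| ≤ 12|s + 5| < 12·(eps/12) = eps.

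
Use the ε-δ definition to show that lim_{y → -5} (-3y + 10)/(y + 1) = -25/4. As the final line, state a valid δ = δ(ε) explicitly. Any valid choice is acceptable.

δ = min(2, (8/13)ε)

Suppose ε > 0. We want δ > 0 with 0 < |y + 5| < δ ⇒ |(-3y + 10)/(y + 1) + 25/4| < ε.
Combining over a common denominator, (-3y + 10)/(y + 1) + 25/4 = [(-3y + 10)·(-4) − 25·(y + 1)] / [(-4)·(y + 1)] = -13(y + 5) / ((-4)(y + 1)).
So |(-3y + 10)/(y + 1) + 25/4| = 13|y + 5| / (4·|y + 1|).
Require δ ≤ 2, so |y + 1| ≥ |-4| − |y + 5| > 4 − 2 = 2.
Hence |(-3y + 10)/(y + 1) + 25/4| < 13|y + 5|/(4·2) = (13/8)|y + 5|, which is < ε once |y + 5| < (8/13)ε.
Take δ = min(2, (8/13)ε). Then 0 < |y + 5| < δ forces both bounds, so |(-3y + 10)/(y + 1) + 25/4| < ε.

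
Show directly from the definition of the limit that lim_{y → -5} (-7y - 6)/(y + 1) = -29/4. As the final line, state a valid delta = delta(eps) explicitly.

Let eps > 0. We want delta > 0 with 0 < |y + 5| < delta ⇒ |(-7y - 6)/(y + 1) + 29/4| < eps.
Combining over a common denominator, (-7y - 6)/(y + 1) + 29/4 = [(-7y - 6)·(-4) − 29·(y + 1)] / [(-4)·(y + 1)] = -1(y + 5) / ((-4)(y + 1)).
So |(-7y - 6)/(y + 1) + 29/4| = |y + 5| / (4·|y + 1|).
Restrict delta ≤ 2. Then |y + 5| < 2 gives |y + 1| = |(y + 5) + (-4)| ≥ 4 − 2 = 2.
Hence |(-7y - 6)/(y + 1) + 29/4| < |y + 5|/(4·2) = (1/8)|y + 5|, which is < eps once |y + 5| < 8eps.
Take delta = min(2, 8eps). Then 0 < |y + 5| < delta forces both bounds, so |(-7y - 6)/(y + 1) + 29/4| < eps.

delta = min(2, 8eps)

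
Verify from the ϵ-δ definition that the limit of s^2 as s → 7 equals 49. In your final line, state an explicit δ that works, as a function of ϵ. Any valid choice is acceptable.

δ = min(1, ϵ/15)

Let ϵ > 0 be given. We seek δ > 0 with 0 < |s − 7| < δ ⇒ |s^2 − 49| < ϵ.
Factor: s^2 − 49 = (s − 7)(s + 7), so |s^2 − 49| = |s − 7|·|s + 7|.
Impose δ ≤ 1 so that |s| < 8; then |s + 7| ≤ 15.
Hence |s^2 − 49| ≤ 15|s − 7|, which is < ϵ once |s − 7| < ϵ/15.
Take δ = min(1, ϵ/15). If 0 < |s − 7| < δ then both bounds hold and |s^2 − 49| ≤ 15|s − 7| < 15·(ϵ/15) = ϵ.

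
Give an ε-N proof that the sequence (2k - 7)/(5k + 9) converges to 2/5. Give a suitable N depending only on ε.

Fix ε > 0. For k ≥ 1, |(2k - 7)/(5k + 9) − (2/5)| = |-53|/(5(5k + 9)) = 53/(5(5k + 9)).
Since 5k + 9 ≥ 5k for k ≥ 1, this is ≤ 53/(5·5k) = (53/25)/k.
So |(2k - 7)/(5k + 9) − (2/5)| < ε whenever k > (53/25)/ε.
Take N = (53/25)/ε. If k > N then |(2k - 7)/(5k + 9) − (2/5)| ≤ (53/25)/k < ε.

N = (53/25)/ε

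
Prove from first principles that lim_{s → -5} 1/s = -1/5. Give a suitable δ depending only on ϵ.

δ = min(5/2, (25/2)ϵ)

Suppose ϵ > 0. We seek δ > 0 such that 0 < |s + 5| < δ implies |1/s + 1/5| < ϵ.
|1/s + 1/5| = |-5 − s|/(5·|s|) = |s + 5|/(5|s|).
Restrict δ ≤ 5/2. Then |s + 5| < 5/2 gives |s| > 5/2, so 5|s| > 25/2.
Then |1/s + 1/5| < |s + 5|/(25/2), which is < ϵ when |s + 5| < (25/2)ϵ.
Take δ = min(5/2, (25/2)ϵ). Then 0 < |s + 5| < δ gives both |s + 5| < 5/2 and |s + 5| < (25/2)ϵ, so |1/s + 1/5| < ϵ.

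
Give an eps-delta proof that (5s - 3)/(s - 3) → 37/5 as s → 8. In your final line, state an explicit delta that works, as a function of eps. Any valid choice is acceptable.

delta = min(5/2, (25/24)eps)

Suppose eps > 0. We want delta > 0 with 0 < |s − 8| < delta ⇒ |(5s - 3)/(s - 3) − (37/5)| < eps.
Combining over a common denominator, (5s - 3)/(s - 3) − (37/5) = [(5s - 3)·5 − 37·(s - 3)] / [5·(s - 3)] = -12(s − 8) / (5(s - 3)).
So |(5s - 3)/(s - 3) − (37/5)| = 12|s − 8| / (5·|s − 3|).
Restrict delta ≤ 5/2. Then |s − 8| < 5/2 gives |s − 3| = |(s − 8) + 5| ≥ 5 − 5/2 = 5/2.
Hence |(5s - 3)/(s - 3) − (37/5)| < 12|s − 8|/(5·(5/2)) = (24/25)|s − 8|, which is < eps once |s − 8| < (25/24)eps.
Take delta = min(5/2, (25/24)eps). Then 0 < |s − 8| < delta forces both bounds, so |(5s - 3)/(s - 3) − (37/5)| < eps.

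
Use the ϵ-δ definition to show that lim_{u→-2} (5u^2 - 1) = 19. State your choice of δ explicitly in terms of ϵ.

Suppose ϵ > 0. We want δ > 0 such that 0 < |u + 2| < δ implies |(5u^2 - 1) − 19| < ϵ.
(5u^2 - 1) − 19 = 5u^2 - 20 = (u + 2)(5u - 10).
So |(5u^2 - 1) − 19| = |u + 2|·|5u - 10|.
Require δ ≤ 1. Then |u + 2| < 1 gives |u| < 3, and by the triangle inequality |5u - 10| ≤ 5·3 + 10 = 25.
Hence |(5u^2 - 1) − 19| ≤ 25|u + 2| < ϵ provided |u + 2| < ϵ/25.
Take δ = min(1, ϵ/25). Then 0 < |u + 2| < δ gives both |u + 2| < 1 and |u + 2| < ϵ/25, so |(5u^2 - 1) − 19| < ϵ.

δ = min(1, ϵ/25)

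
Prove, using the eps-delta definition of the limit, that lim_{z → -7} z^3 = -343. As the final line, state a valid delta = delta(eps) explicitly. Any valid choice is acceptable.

Suppose eps > 0. We seek delta > 0 with 0 < |z + 7| < delta ⇒ |z^3 + 343| < eps.
Factor: z^3 + 343 = (z + 7)(z^2 - 7z + 49), so |z^3 + 343| = |z + 7|·|z^2 - 7z + 49|.
Restrict delta ≤ 2. Then |z + 7| < 2 gives |z| < 9, so by the triangle inequality |z^2 - 7z + 49| ≤ 9^2 + 7·9 + 49 = 193.
Hence |z^3 + 343| ≤ 193|z + 7|, which is < eps once |z + 7| < eps/193.
Take delta = min(2, eps/193). If 0 < |z + 7| < delta then both bounds hold and |z^3 + 343| ≤ 193|z + 7| < 193·(eps/193) = eps.

delta = min(2, eps/193)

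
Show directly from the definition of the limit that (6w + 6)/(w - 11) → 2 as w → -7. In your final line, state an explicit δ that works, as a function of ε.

δ = min(9, (9/4)ε)

Suppose ε > 0. We want δ > 0 with 0 < |w + 7| < δ ⇒ |(6w + 6)/(w - 11) − 2| < ε.
Combining over a common denominator, (6w + 6)/(w - 11) − 2 = [(6w + 6)·(-18) − (-36)·(w - 11)] / [(-18)·(w - 11)] = -72(w + 7) / ((-18)(w - 11)).
So |(6w + 6)/(w - 11) − 2| = 72|w + 7| / (18·|w − 11|).
Restrict δ ≤ 9. Then |w + 7| < 9 gives |w − 11| = |(w + 7) + (-18)| ≥ 18 − 9 = 9.
Hence |(6w + 6)/(w - 11) − 2| < 72|w + 7|/(18·9) = (4/9)|w + 7|, which is < ε once |w + 7| < (9/4)ε.
Take δ = min(9, (9/4)ε). Then 0 < |w + 7| < δ forces both bounds, so |(6w + 6)/(w - 11) − 2| < ε.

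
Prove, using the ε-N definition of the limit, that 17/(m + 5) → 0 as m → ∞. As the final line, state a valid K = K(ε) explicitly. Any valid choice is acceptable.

K = 17/ε

Let ε > 0. For m ≥ 1, |17/(m + 5) − 0| = 17/(m + 5) ≤ 17/m.
We need 17/m < ε, i.e. m > 17/ε.
Take K = 17/ε. If m > K then |17/(m + 5)| ≤ 17/m < ε.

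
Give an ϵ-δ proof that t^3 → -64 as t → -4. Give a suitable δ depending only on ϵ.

Let ϵ > 0 be given. We seek δ > 0 with 0 < |t + 4| < δ ⇒ |t^3 + 64| < ϵ.
Factor: t^3 + 64 = (t + 4)(t^2 - 4t + 16), so |t^3 + 64| = |t + 4|·|t^2 - 4t + 16|.
Impose δ ≤ 2 so that |t| < 6; then |t^2 - 4t + 16| ≤ 76.
Hence |t^3 + 64| ≤ 76|t + 4|, which is < ϵ once |t + 4| < ϵ/76.
Take δ = min(2, ϵ/76). If 0 < |t + 4| < δ then both bounds hold and |t^3 + 64| ≤ 76|t + 4| < 76·(ϵ/76) = ϵ.

δ = min(2, ϵ/76)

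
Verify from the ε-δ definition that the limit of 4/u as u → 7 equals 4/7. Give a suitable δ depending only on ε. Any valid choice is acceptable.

Let ε > 0 be given. We seek δ > 0 such that 0 < |u − 7| < δ implies |4/u − (4/7)| < ε.
|4/u − (4/7)| = 4·|7 − u|/(7·|u|) = 4|u − 7|/(7|u|).
Require δ ≤ 7/2 so that |u| > 7 − 7/2 = 7/2, hence 7|u| > 49/2.
Then |4/u − (4/7)| < 4|u − 7|/(49/2), which is < ε when |u − 7| < (49/8)ε.
Take δ = min(7/2, (49/8)ε). Then 0 < |u − 7| < δ gives both |u − 7| < 7/2 and |u − 7| < (49/8)ε, so |4/u − (4/7)| < ε.

δ = min(7/2, (49/8)ε)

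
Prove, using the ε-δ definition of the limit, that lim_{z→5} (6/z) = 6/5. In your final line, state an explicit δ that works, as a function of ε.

Let ε > 0 be given. We seek δ > 0 such that 0 < |z − 5| < δ implies |6/z − (6/5)| < ε.
|6/z − (6/5)| = 6·|5 − z|/(5·|z|) = 6|z − 5|/(5|z|).
Require δ ≤ 5/2 so that |z| > 5 − 5/2 = 5/2, hence 5|z| > 25/2.
Then |6/z − (6/5)| < 6|z − 5|/(25/2), which is < ε when |z − 5| < (25/12)ε.
Take δ = min(5/2, (25/12)ε). Then 0 < |z − 5| < δ gives both |z − 5| < 5/2 and |z − 5| < (25/12)ε, so |6/z − (6/5)| < ε.

δ = min(5/2, (25/12)ε)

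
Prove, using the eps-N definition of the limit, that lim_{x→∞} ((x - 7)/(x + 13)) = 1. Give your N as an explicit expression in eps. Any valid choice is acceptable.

N = 20/eps

Suppose eps > 0. We seek N > 0 such that x > N implies |(x - 7)/(x + 13) − 1| < eps.
(x - 7)/(x + 13) − 1 = ((x - 7) − (x + 13)) / ((x + 13)) = -20/((x + 13)).
For x > 0 we have x + 13 > x, so |(x - 7)/(x + 13) − 1| = 20/((x + 13)) < 20/(x) = 20/x.
Thus |(x - 7)/(x + 13) − 1| < eps whenever x > 20/eps.
Take N = 20/eps. If x > N then |(x - 7)/(x + 13) − 1| < 20/x < eps.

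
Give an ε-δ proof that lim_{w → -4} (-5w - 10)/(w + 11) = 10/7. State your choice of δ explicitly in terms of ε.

δ = min(7/2, (49/90)ε)

Let ε > 0. We want δ > 0 with 0 < |w + 4| < δ ⇒ |(-5w - 10)/(w + 11) − (10/7)| < ε.
Combining over a common denominator, (-5w - 10)/(w + 11) − (10/7) = [(-5w - 10)·7 − 10·(w + 11)] / [7·(w + 11)] = -45(w + 4) / (7(w + 11)).
So |(-5w - 10)/(w + 11) − (10/7)| = 45|w + 4| / (7·|w + 11|).
Require δ ≤ 7/2, so |w + 11| ≥ |7| − |w + 4| > 7 − 7/2 = 7/2.
Hence |(-5w - 10)/(w + 11) − (10/7)| < 45|w + 4|/(7·(7/2)) = (90/49)|w + 4|, which is < ε once |w + 4| < (49/90)ε.
Take δ = min(7/2, (49/90)ε). Then 0 < |w + 4| < δ forces both bounds, so |(-5w - 10)/(w + 11) − (10/7)| < ε.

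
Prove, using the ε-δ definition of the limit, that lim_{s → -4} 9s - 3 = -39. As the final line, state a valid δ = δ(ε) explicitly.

δ = ε/9

Let ε > 0 be given. We need δ > 0 so that 0 < |s + 4| < δ implies |(9s - 3) + 39| < ε.
|(9s - 3) + 39| = |9s + 36| = 9|s + 4|.
Thus it suffices that |s + 4| < ε/9.
Choosing δ = ε/9 gives |(9s - 3) + 39| = 9|s + 4| < ε whenever |s + 4| < δ.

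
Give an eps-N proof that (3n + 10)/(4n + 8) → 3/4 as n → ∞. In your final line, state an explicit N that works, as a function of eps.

Let eps > 0 be given. For n ≥ 1, |(3n + 10)/(4n + 8) − (3/4)| = |16|/(4(4n + 8)) = 16/(4(4n + 8)).
Since 4n + 8 ≥ 4n for n ≥ 1, this is ≤ 16/(4·4n) = 1/n.
So |(3n + 10)/(4n + 8) − (3/4)| < eps whenever n > 1/eps.
Take N = 1/eps. If n > N then |(3n + 10)/(4n + 8) − (3/4)| ≤ 1/n < eps.

N = 1/eps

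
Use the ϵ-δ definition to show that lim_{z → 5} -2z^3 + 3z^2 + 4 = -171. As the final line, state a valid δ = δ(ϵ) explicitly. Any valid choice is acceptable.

Suppose ϵ > 0. We want δ > 0 such that 0 < |z − 5| < δ implies |(-2z^3 + 3z^2 + 4) + 171| < ϵ.
(-2z^3 + 3z^2 + 4) + 171 = -2z^3 + 3z^2 + 175 = (z − 5)(-2z^2 - 7z - 35).
So |(-2z^3 + 3z^2 + 4) + 171| = |z − 5|·|-2z^2 - 7z - 35|.
Require δ ≤ 1. Then |z − 5| < 1 gives |z| < 6, and by the triangle inequality |-2z^2 - 7z - 35| ≤ 2·6^2 + 7·6 + 35 = 149.
Hence |(-2z^3 + 3z^2 + 4) + 171| ≤ 149|z − 5| < ϵ provided |z − 5| < ϵ/149.
Choosing δ = min(1, ϵ/149) ensures both conditions, hence |(-2z^3 + 3z^2 + 4) + 171| < ϵ.

δ = min(1, ϵ/149)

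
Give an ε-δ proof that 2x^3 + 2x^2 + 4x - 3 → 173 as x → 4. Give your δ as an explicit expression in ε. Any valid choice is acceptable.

δ = min(1, ε/144)

Fix ε > 0. We want δ > 0 such that 0 < |x − 4| < δ implies |(2x^3 + 2x^2 + 4x - 3) − 173| < ε.
(2x^3 + 2x^2 + 4x - 3) − 173 = 2x^3 + 2x^2 + 4x - 176 = (x − 4)(2x^2 + 10x + 44).
So |(2x^3 + 2x^2 + 4x - 3) − 173| = |x − 4|·|2x^2 + 10x + 44|.
Require δ ≤ 1. Then |x − 4| < 1 gives |x| < 5, and by the triangle inequality |2x^2 + 10x + 44| ≤ 2·5^2 + 10·5 + 44 = 144.
Hence |(2x^3 + 2x^2 + 4x - 3) − 173| ≤ 144|x − 4| < ε provided |x − 4| < ε/144.
Take δ = min(1, ε/144). Then 0 < |x − 4| < δ gives both |x − 4| < 1 and |x − 4| < ε/144, so |(2x^3 + 2x^2 + 4x - 3) − 173| < ε.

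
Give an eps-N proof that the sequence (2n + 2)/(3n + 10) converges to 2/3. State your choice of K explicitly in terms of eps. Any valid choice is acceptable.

Let eps > 0 be given. For n ≥ 1, |(2n + 2)/(3n + 10) − (2/3)| = |-14|/(3(3n + 10)) = 14/(3(3n + 10)).
Since 3n + 10 ≥ 3n for n ≥ 1, this is ≤ 14/(3·3n) = (14/9)/n.
So |(2n + 2)/(3n + 10) − (2/3)| < eps whenever n > (14/9)/eps.
Take K = (14/9)/eps. If n > K then |(2n + 2)/(3n + 10) − (2/3)| ≤ (14/9)/n < eps.

K = (14/9)/eps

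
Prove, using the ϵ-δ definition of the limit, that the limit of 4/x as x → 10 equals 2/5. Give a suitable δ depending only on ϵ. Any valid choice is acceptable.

Suppose ϵ > 0. We seek δ > 0 such that 0 < |x − 10| < δ implies |4/x − (2/5)| < ϵ.
|4/x − (2/5)| = 4·|10 − x|/(10·|x|) = 4|x − 10|/(10|x|).
Restrict δ ≤ 5. Then |x − 10| < 5 gives |x| > 5, so 10|x| > 50.
Then |4/x − (2/5)| < 4|x − 10|/50, which is < ϵ when |x − 10| < (25/2)ϵ.
Take δ = min(5, (25/2)ϵ). Then 0 < |x − 10| < δ gives both |x − 10| < 5 and |x − 10| < (25/2)ϵ, so |4/x − (2/5)| < ϵ.

δ = min(5, (25/2)ϵ)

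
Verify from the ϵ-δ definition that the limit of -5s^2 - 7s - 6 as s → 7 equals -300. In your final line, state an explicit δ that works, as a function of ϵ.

δ = min(2, ϵ/87)

Suppose ϵ > 0. We want δ > 0 such that 0 < |s − 7| < δ implies |(-5s^2 - 7s - 6) + 300| < ϵ.
(-5s^2 - 7s - 6) + 300 = -5s^2 - 7s + 294 = (s − 7)(-5s - 42).
So |(-5s^2 - 7s - 6) + 300| = |s − 7|·|-5s - 42|.
Require δ ≤ 2. Then |s − 7| < 2 gives |s| < 9, and by the triangle inequality |-5s - 42| ≤ 5·9 + 42 = 87.
Hence |(-5s^2 - 7s - 6) + 300| ≤ 87|s − 7| < ϵ provided |s − 7| < ϵ/87.
Choosing δ = min(2, ϵ/87) ensures both conditions, hence |(-5s^2 - 7s - 6) + 300| < ϵ.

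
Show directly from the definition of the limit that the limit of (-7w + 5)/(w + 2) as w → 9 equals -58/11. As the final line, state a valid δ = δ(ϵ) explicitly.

δ = min(11/2, (121/38)ϵ)

Fix ϵ > 0. We want δ > 0 with 0 < |w − 9| < δ ⇒ |(-7w + 5)/(w + 2) + 58/11| < ϵ.
Combining over a common denominator, (-7w + 5)/(w + 2) + 58/11 = [(-7w + 5)·11 − (-58)·(w + 2)] / [11·(w + 2)] = -19(w − 9) / (11(w + 2)).
So |(-7w + 5)/(w + 2) + 58/11| = 19|w − 9| / (11·|w + 2|).
Restrict δ ≤ 11/2. Then |w − 9| < 11/2 gives |w + 2| = |(w − 9) + 11| ≥ 11 − 11/2 = 11/2.
Hence |(-7w + 5)/(w + 2) + 58/11| < 19|w − 9|/(11·(11/2)) = (38/121)|w − 9|, which is < ϵ once |w − 9| < (121/38)ϵ.
Take δ = min(11/2, (121/38)ϵ). Then 0 < |w − 9| < δ forces both bounds, so |(-7w + 5)/(w + 2) + 58/11| < ϵ.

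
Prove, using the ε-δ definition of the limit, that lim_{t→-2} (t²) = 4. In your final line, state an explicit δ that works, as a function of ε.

δ = min(1, ε/5)

Let ε > 0. We seek δ > 0 with 0 < |t + 2| < δ ⇒ |t² − 4| < ε.
Factor: t² − 4 = (t + 2)(t - 2), so |t² − 4| = |t + 2|·|t - 2|.
Impose δ ≤ 1 so that |t| < 3; then |t - 2| ≤ 5.
Hence |t² − 4| ≤ 5|t + 2|, which is < ε once |t + 2| < ε/5.
Take δ = min(1, ε/5). If 0 < |t + 2| < δ then both bounds hold and |t² − 4| ≤ 5|t + 2| < 5·(ε/5) = ε.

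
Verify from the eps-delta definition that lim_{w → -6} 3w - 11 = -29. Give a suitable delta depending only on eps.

delta = eps/3

Let eps > 0 be given. We need delta > 0 so that 0 < |w + 6| < delta implies |(3w - 11) + 29| < eps.
Since (3w - 11) + 29 = 3(w + 6), we have |(3w - 11) + 29| = 3|w + 6|.
Thus it suffices that |w + 6| < eps/3.
Take delta = eps/3. If 0 < |w + 6| < delta then |(3w - 11) + 29| = 3|w + 6| < 3·(eps/3) = eps.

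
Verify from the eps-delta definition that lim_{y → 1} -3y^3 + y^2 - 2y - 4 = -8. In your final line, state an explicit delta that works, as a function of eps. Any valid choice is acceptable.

delta = min(1, eps/20)

Let eps > 0 be given. We want delta > 0 such that 0 < |y − 1| < delta implies |(-3y^3 + y^2 - 2y - 4) + 8| < eps.
(-3y^3 + y^2 - 2y - 4) + 8 = -3y^3 + y^2 - 2y + 4 = (y − 1)(-3y^2 - 2y - 4).
So |(-3y^3 + y^2 - 2y - 4) + 8| = |y − 1|·|-3y^2 - 2y - 4|.
Assume first that |y − 1| < 1, so |y| < 2. Then |-3y^2 - 2y - 4| ≤ 3·2^2 + 2·2 + 4 = 20.
Hence |(-3y^3 + y^2 - 2y - 4) + 8| ≤ 20|y − 1| < eps provided |y − 1| < eps/20.
Choosing delta = min(1, eps/20) ensures both conditions, hence |(-3y^3 + y^2 - 2y - 4) + 8| < eps.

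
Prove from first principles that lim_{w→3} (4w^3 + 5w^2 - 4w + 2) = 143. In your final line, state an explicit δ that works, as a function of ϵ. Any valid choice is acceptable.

Let ϵ > 0 be given. We want δ > 0 such that 0 < |w − 3| < δ implies |(4w^3 + 5w^2 - 4w + 2) − 143| < ϵ.
(4w^3 + 5w^2 - 4w + 2) − 143 = 4w^3 + 5w^2 - 4w - 141 = (w − 3)(4w^2 + 17w + 47).
So |(4w^3 + 5w^2 - 4w + 2) − 143| = |w − 3|·|4w^2 + 17w + 47|.
Assume first that |w − 3| < 2, so |w| < 5. Then |4w^2 + 17w + 47| ≤ 4·5^2 + 17·5 + 47 = 232.
Hence |(4w^3 + 5w^2 - 4w + 2) − 143| ≤ 232|w − 3| < ϵ provided |w − 3| < ϵ/232.
Take δ = min(2, ϵ/232). Then 0 < |w − 3| < δ gives both |w − 3| < 2 and |w − 3| < ϵ/232, so |(4w^3 + 5w^2 - 4w + 2) − 143| < ϵ.

δ = min(2, ϵ/232)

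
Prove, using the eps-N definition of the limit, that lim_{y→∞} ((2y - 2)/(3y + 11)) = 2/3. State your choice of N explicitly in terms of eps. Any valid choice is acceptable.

N = (28/9)/eps

Let eps > 0 be given. We seek N > 0 such that y > N implies |(2y - 2)/(3y + 11) − (2/3)| < eps.
(2y - 2)/(3y + 11) − (2/3) = (3(2y - 2) − 2(3y + 11)) / (3(3y + 11)) = -28/(3(3y + 11)).
For y > 0 we have 3y + 11 > 3y, so |(2y - 2)/(3y + 11) − (2/3)| = 28/(3(3y + 11)) < 28/(3·3y) = (28/9)/y.
Thus |(2y - 2)/(3y + 11) − (2/3)| < eps whenever y > (28/9)/eps.
Take N = (28/9)/eps. If y > N then |(2y - 2)/(3y + 11) − (2/3)| < (28/9)/y < eps.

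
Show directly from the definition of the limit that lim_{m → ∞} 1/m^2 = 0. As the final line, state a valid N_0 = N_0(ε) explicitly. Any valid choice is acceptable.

Let ε > 0 be given. For m ≥ 1, |1/m^2 − 0| = 1/m^2.
1/m^2 < ε ⇔ m^2 > 1/ε ⇔ m > (1/ε)^{1/2}.
Take N_0 = (1/ε)^{1/2}. Then m > N_0 implies 1/m^2 < ε.

N_0 = (1/ε)^{1/2}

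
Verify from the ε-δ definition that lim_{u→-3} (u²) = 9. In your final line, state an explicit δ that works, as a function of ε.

Let ε > 0. We seek δ > 0 with 0 < |u + 3| < δ ⇒ |u² − 9| < ε.
Factor: u² − 9 = (u + 3)(u - 3), so |u² − 9| = |u + 3|·|u - 3|.
Impose δ ≤ 1 so that |u| < 4; then |u - 3| ≤ 7.
Hence |u² − 9| ≤ 7|u + 3|, which is < ε once |u + 3| < ε/7.
Take δ = min(1, ε/7). If 0 < |u + 3| < δ then both bounds hold and |u² − 9| ≤ 7|u + 3| < 7·(ε/7) = ε.

δ = min(1, ε/7)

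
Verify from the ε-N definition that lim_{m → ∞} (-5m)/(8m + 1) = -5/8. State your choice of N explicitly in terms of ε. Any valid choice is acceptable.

Suppose ε > 0. For m ≥ 1, |(-5m)/(8m + 1) + 5/8| = |5|/(8(8m + 1)) = 5/(8(8m + 1)).
Since 8m + 1 ≥ 8m for m ≥ 1, this is ≤ 5/(8·8m) = (5/64)/m.
So |(-5m)/(8m + 1) + 5/8| < ε whenever m > (5/64)/ε.
Take N = (5/64)/ε. If m > N then |(-5m)/(8m + 1) + 5/8| ≤ (5/64)/m < ε.

N = (5/64)/ε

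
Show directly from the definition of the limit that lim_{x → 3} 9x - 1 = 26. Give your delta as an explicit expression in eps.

Suppose eps > 0. We need delta > 0 so that 0 < |x − 3| < delta implies |(9x - 1) − 26| < eps.
|(9x - 1) − 26| = |9x - 27| = 9|x − 3|.
So 9|x − 3| < eps exactly when |x − 3| < eps/9.
Choosing delta = eps/9 gives |(9x - 1) − 26| = 9|x − 3| < eps whenever |x − 3| < delta.

delta = eps/9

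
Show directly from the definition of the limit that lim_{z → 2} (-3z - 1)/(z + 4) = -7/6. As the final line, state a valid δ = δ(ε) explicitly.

Let ε > 0 be given. We want δ > 0 with 0 < |z − 2| < δ ⇒ |(-3z - 1)/(z + 4) + 7/6| < ε.
Combining over a common denominator, (-3z - 1)/(z + 4) + 7/6 = [(-3z - 1)·6 − (-7)·(z + 4)] / [6·(z + 4)] = -11(z − 2) / (6(z + 4)).
So |(-3z - 1)/(z + 4) + 7/6| = 11|z − 2| / (6·|z + 4|).
Restrict δ ≤ 3. Then |z − 2| < 3 gives |z + 4| = |(z − 2) + 6| ≥ 6 − 3 = 3.
Hence |(-3z - 1)/(z + 4) + 7/6| < 11|z − 2|/(6·3) = (11/18)|z − 2|, which is < ε once |z − 2| < (18/11)ε.
Take δ = min(3, (18/11)ε). Then 0 < |z − 2| < δ forces both bounds, so |(-3z - 1)/(z + 4) + 7/6| < ε.

δ = min(3, (18/11)ε)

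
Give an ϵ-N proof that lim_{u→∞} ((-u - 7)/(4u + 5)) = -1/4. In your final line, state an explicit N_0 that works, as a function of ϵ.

Let ϵ > 0 be given. We seek N_0 > 0 such that u > N_0 implies |(-u - 7)/(4u + 5) + 1/4| < ϵ.
(-u - 7)/(4u + 5) + 1/4 = (4(-u - 7) − (-1)(4u + 5)) / (4(4u + 5)) = -23/(4(4u + 5)).
For u > 0 we have 4u + 5 > 4u, so |(-u - 7)/(4u + 5) + 1/4| = 23/(4(4u + 5)) < 23/(4·4u) = (23/16)/u.
Thus |(-u - 7)/(4u + 5) + 1/4| < ϵ whenever u > (23/16)/ϵ.
Take N_0 = (23/16)/ϵ. If u > N_0 then |(-u - 7)/(4u + 5) + 1/4| < (23/16)/u < ϵ.

N_0 = (23/16)/ϵ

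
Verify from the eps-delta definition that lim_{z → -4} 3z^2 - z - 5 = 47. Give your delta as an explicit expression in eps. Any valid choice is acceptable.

Let eps > 0 be given. We want delta > 0 such that 0 < |z + 4| < delta implies |(3z^2 - z - 5) − 47| < eps.
(3z^2 - z - 5) − 47 = 3z^2 - z - 52 = (z + 4)(3z - 13).
So |(3z^2 - z - 5) − 47| = |z + 4|·|3z - 13|.
Assume first that |z + 4| < 2, so |z| < 6. Then |3z - 13| ≤ 3·6 + 13 = 31.
Hence |(3z^2 - z - 5) − 47| ≤ 31|z + 4| < eps provided |z + 4| < eps/31.
Choosing delta = min(2, eps/31) ensures both conditions, hence |(3z^2 - z - 5) − 47| < eps.

delta = min(2, eps/31)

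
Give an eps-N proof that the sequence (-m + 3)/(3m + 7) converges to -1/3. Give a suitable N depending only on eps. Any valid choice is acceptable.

Fix eps > 0. For m ≥ 1, |(-m + 3)/(3m + 7) + 1/3| = |16|/(3(3m + 7)) = 16/(3(3m + 7)).
Since 3m + 7 ≥ 3m for m ≥ 1, this is ≤ 16/(3·3m) = (16/9)/m.
So |(-m + 3)/(3m + 7) + 1/3| < eps whenever m > (16/9)/eps.
Take N = (16/9)/eps. If m > N then |(-m + 3)/(3m + 7) + 1/3| ≤ (16/9)/m < eps.

N = (16/9)/eps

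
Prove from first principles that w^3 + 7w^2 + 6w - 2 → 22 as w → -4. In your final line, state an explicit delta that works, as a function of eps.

Fix eps > 0. We want delta > 0 such that 0 < |w + 4| < delta implies |(w^3 + 7w^2 + 6w - 2) − 22| < eps.
(w^3 + 7w^2 + 6w - 2) − 22 = w^3 + 7w^2 + 6w - 24 = (w + 4)(w^2 + 3w - 6).
So |(w^3 + 7w^2 + 6w - 2) − 22| = |w + 4|·|w^2 + 3w - 6|.
Assume first that |w + 4| < 2, so |w| < 6. Then |w^2 + 3w - 6| ≤ 6^2 + 3·6 + 6 = 60.
Hence |(w^3 + 7w^2 + 6w - 2) − 22| ≤ 60|w + 4| < eps provided |w + 4| < eps/60.
Take delta = min(2, eps/60). Then 0 < |w + 4| < delta gives both |w + 4| < 2 and |w + 4| < eps/60, so |(w^3 + 7w^2 + 6w - 2) − 22| < eps.

delta = min(2, eps/60)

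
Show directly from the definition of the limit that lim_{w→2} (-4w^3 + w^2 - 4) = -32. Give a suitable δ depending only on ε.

δ = min(1, ε/71)

Suppose ε > 0. We want δ > 0 such that 0 < |w − 2| < δ implies |(-4w^3 + w^2 - 4) + 32| < ε.
(-4w^3 + w^2 - 4) + 32 = -4w^3 + w^2 + 28 = (w − 2)(-4w^2 - 7w - 14).
So |(-4w^3 + w^2 - 4) + 32| = |w − 2|·|-4w^2 - 7w - 14|.
Assume first that |w − 2| < 1, so |w| < 3. Then |-4w^2 - 7w - 14| ≤ 4·3^2 + 7·3 + 14 = 71.
Hence |(-4w^3 + w^2 - 4) + 32| ≤ 71|w − 2| < ε provided |w − 2| < ε/71.
Take δ = min(1, ε/71). Then 0 < |w − 2| < δ gives both |w − 2| < 1 and |w − 2| < ε/71, so |(-4w^3 + w^2 - 4) + 32| < ε.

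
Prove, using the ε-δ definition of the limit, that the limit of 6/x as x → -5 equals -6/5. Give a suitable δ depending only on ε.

δ = min(5/2, (25/12)ε)

Let ε > 0 be given. We seek δ > 0 such that 0 < |x + 5| < δ implies |6/x + 6/5| < ε.
|6/x + 6/5| = 6·|-5 − x|/(5·|x|) = 6|x + 5|/(5|x|).
Require δ ≤ 5/2 so that |x| > 5 − 5/2 = 5/2, hence 5|x| > 25/2.
Then |6/x + 6/5| < 6|x + 5|/(25/2), which is < ε when |x + 5| < (25/12)ε.
Take δ = min(5/2, (25/12)ε). Then 0 < |x + 5| < δ gives both |x + 5| < 5/2 and |x + 5| < (25/12)ε, so |6/x + 6/5| < ε.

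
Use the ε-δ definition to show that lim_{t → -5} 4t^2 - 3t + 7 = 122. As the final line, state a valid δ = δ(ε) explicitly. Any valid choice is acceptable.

δ = min(1, ε/47)

Fix ε > 0. We want δ > 0 such that 0 < |t + 5| < δ implies |(4t^2 - 3t + 7) − 122| < ε.
(4t^2 - 3t + 7) − 122 = 4t^2 - 3t - 115 = (t + 5)(4t - 23).
So |(4t^2 - 3t + 7) − 122| = |t + 5|·|4t - 23|.
Require δ ≤ 1. Then |t + 5| < 1 gives |t| < 6, and by the triangle inequality |4t - 23| ≤ 4·6 + 23 = 47.
Hence |(4t^2 - 3t + 7) − 122| ≤ 47|t + 5| < ε provided |t + 5| < ε/47.
Choosing δ = min(1, ε/47) ensures both conditions, hence |(4t^2 - 3t + 7) − 122| < ε.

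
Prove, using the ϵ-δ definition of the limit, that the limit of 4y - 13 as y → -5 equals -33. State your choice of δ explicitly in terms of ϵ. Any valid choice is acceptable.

Suppose ϵ > 0. We need δ > 0 so that 0 < |y + 5| < δ implies |(4y - 13) + 33| < ϵ.
Since (4y - 13) + 33 = 4(y + 5), we have |(4y - 13) + 33| = 4|y + 5|.
So 4|y + 5| < ϵ exactly when |y + 5| < ϵ/4.
Take δ = ϵ/4. If 0 < |y + 5| < δ then |(4y - 13) + 33| = 4|y + 5| < 4·(ϵ/4) = ϵ.

δ = ϵ/4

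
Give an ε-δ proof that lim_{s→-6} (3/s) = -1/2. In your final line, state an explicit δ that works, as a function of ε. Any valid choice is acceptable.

δ = min(3, 6ε)

Let ε > 0. We seek δ > 0 such that 0 < |s + 6| < δ implies |3/s + 1/2| < ε.
|3/s + 1/2| = 3·|-6 − s|/(6·|s|) = 3|s + 6|/(6|s|).
Require δ ≤ 3 so that |s| > 6 − 3 = 3, hence 6|s| > 18.
Then |3/s + 1/2| < 3|s + 6|/18, which is < ε when |s + 6| < 6ε.
Take δ = min(3, 6ε). Then 0 < |s + 6| < δ gives both |s + 6| < 3 and |s + 6| < 6ε, so |3/s + 1/2| < ε.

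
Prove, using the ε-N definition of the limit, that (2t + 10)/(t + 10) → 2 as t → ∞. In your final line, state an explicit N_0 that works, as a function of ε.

N_0 = 10/ε

Suppose ε > 0. We seek N_0 > 0 such that t > N_0 implies |(2t + 10)/(t + 10) − 2| < ε.
(2t + 10)/(t + 10) − 2 = ((2t + 10) − 2(t + 10)) / ((t + 10)) = -10/((t + 10)).
For t > 0 we have t + 10 > t, so |(2t + 10)/(t + 10) − 2| = 10/((t + 10)) < 10/(t) = 10/t.
Thus |(2t + 10)/(t + 10) − 2| < ε whenever t > 10/ε.
Take N_0 = 10/ε. If t > N_0 then |(2t + 10)/(t + 10) − 2| < 10/t < ε.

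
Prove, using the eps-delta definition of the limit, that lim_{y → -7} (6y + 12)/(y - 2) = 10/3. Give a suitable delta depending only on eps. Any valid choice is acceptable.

Fix eps > 0. We want delta > 0 with 0 < |y + 7| < delta ⇒ |(6y + 12)/(y - 2) − (10/3)| < eps.
Combining over a common denominator, (6y + 12)/(y - 2) − (10/3) = [(6y + 12)·(-9) − (-30)·(y - 2)] / [(-9)·(y - 2)] = -24(y + 7) / ((-9)(y - 2)).
So |(6y + 12)/(y - 2) − (10/3)| = 24|y + 7| / (9·|y − 2|).
Require delta ≤ 9/2, so |y − 2| ≥ |-9| − |y + 7| > 9 − 9/2 = 9/2.
Hence |(6y + 12)/(y - 2) − (10/3)| < 24|y + 7|/(9·(9/2)) = (16/27)|y + 7|, which is < eps once |y + 7| < (27/16)eps.
Take delta = min(9/2, (27/16)eps). Then 0 < |y + 7| < delta forces both bounds, so |(6y + 12)/(y - 2) − (10/3)| < eps.

delta = min(9/2, (27/16)eps)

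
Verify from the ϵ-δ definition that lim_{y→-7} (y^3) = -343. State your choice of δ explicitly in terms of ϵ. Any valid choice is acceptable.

δ = min(1, ϵ/169)

Suppose ϵ > 0. We seek δ > 0 with 0 < |y + 7| < δ ⇒ |y^3 + 343| < ϵ.
Factor: y^3 + 343 = (y + 7)(y^2 - 7y + 49), so |y^3 + 343| = |y + 7|·|y^2 - 7y + 49|.
Restrict δ ≤ 1. Then |y + 7| < 1 gives |y| < 8, so by the triangle inequality |y^2 - 7y + 49| ≤ 8^2 + 7·8 + 49 = 169.
Hence |y^3 + 343| ≤ 169|y + 7|, which is < ϵ once |y + 7| < ϵ/169.
Take δ = min(1, ϵ/169). If 0 < |y + 7| < δ then both bounds hold and |y^3 + 343| ≤ 169|y + 7| < 169·(ϵ/169) = ϵ.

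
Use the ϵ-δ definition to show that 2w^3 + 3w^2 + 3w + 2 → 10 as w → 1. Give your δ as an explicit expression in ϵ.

δ = min(2, ϵ/41)

Let ϵ > 0. We want δ > 0 such that 0 < |w − 1| < δ implies |(2w^3 + 3w^2 + 3w + 2) − 10| < ϵ.
(2w^3 + 3w^2 + 3w + 2) − 10 = 2w^3 + 3w^2 + 3w - 8 = (w − 1)(2w^2 + 5w + 8).
So |(2w^3 + 3w^2 + 3w + 2) − 10| = |w − 1|·|2w^2 + 5w + 8|.
Assume first that |w − 1| < 2, so |w| < 3. Then |2w^2 + 5w + 8| ≤ 2·3^2 + 5·3 + 8 = 41.
Hence |(2w^3 + 3w^2 + 3w + 2) − 10| ≤ 41|w − 1| < ϵ provided |w − 1| < ϵ/41.
Choosing δ = min(2, ϵ/41) ensures both conditions, hence |(2w^3 + 3w^2 + 3w + 2) − 10| < ϵ.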